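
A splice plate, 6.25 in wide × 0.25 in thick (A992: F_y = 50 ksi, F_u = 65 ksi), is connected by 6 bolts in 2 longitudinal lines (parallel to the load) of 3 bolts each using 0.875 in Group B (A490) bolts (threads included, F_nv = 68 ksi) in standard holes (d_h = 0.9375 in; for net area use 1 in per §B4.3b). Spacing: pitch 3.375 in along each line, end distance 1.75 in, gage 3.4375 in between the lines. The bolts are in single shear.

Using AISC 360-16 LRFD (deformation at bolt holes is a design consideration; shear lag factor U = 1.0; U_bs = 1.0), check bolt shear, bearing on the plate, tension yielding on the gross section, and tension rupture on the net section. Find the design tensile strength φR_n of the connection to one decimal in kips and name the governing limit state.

51.8 kips (net-section rupture governs)

Bolt shear: A_b = π(0.875)²/4 = 0.60132 in². φR_n = 0.75 × 68 × 0.60132 × 6 × 1 = 184.0 kips.
Bearing (0.25 in plate, F_u = 65 ksi): end bolts L_c = 1.75 − 0.9375/2 = 1.28125, R_n = min(1.2×1.28125×0.25×65, 2.4×0.875×0.25×65) = 24.984 kips/bolt; interior L_c = 3.375 − 0.9375 = 2.4375, R_n = 34.125 kips/bolt. φR_n = 0.75 × (2×24.984 + 4×34.125) = 139.9 kips.
Tension yield (gross): A_g = 6.25×0.25 = 1.5625 in². φR_n = 0.90 × 50 × 1.5625 = 70.3 kips.
Tension rupture (net): A_n = (6.25 − 2×1)×0.25 = 1.0625 in² (U = 1.0, A_e = A_n). φR_n = 0.75 × 65 × 1.0625 = 51.8 kips.
Governing: min(184.0, 139.9, 70.3, 51.8) = 51.8 kips → net-section rupture.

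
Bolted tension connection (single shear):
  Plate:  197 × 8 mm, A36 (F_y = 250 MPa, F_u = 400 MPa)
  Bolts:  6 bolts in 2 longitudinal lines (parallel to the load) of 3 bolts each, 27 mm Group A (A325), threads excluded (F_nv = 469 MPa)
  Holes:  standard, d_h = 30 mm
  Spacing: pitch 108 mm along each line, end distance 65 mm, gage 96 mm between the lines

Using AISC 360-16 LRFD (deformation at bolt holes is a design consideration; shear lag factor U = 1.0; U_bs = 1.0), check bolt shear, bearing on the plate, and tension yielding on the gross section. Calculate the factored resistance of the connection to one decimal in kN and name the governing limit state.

Bolt shear: A_b = π(27)²/4 = 572.56 mm². φR_n = 0.75 × 469 × 572.56 × 6 × 1 = 1208.4 kN.
Bearing (8 mm plate, F_u = 400 MPa): end bolts L_c = 65 − 30/2 = 50, R_n = min(1.2×50×8×400, 2.4×27×8×400) = 192 kN/bolt; interior L_c = 108 − 30 = 78, R_n = 207.36 kN/bolt. φR_n = 0.75 × (2×192 + 4×207.36) = 910.1 kN.
Tension yield (gross): A_g = 197×8 = 1576 mm². φR_n = 0.90 × 250 × 1576 = 354.6 kN.
Governing: min(1208.4, 910.1, 354.6) = 354.6 kN → gross-section yield.

354.6 kN (gross-section yield governs)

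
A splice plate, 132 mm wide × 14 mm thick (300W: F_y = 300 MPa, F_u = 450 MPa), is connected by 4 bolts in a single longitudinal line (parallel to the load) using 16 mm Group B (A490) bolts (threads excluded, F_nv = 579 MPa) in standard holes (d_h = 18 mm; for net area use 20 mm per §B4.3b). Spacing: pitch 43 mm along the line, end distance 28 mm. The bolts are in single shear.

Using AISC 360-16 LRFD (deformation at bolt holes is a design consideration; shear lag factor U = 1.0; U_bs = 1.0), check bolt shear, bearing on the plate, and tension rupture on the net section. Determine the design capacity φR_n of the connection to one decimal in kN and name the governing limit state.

Bolt shear: A_b = π(16)²/4 = 201.06 mm². φR_n = 0.75 × 579 × 201.06 × 4 × 1 = 349.2 kN.
Bearing (14 mm plate, F_u = 450 MPa): end bolts L_c = 28 − 18/2 = 19, R_n = min(1.2×19×14×450, 2.4×16×14×450) = 143.64 kN/bolt; interior L_c = 43 − 18 = 25, R_n = 189 kN/bolt. φR_n = 0.75 × (1×143.64 + 3×189) = 533.0 kN.
Tension rupture (net): A_n = (132 − 1×20)×14 = 1568 mm² (U = 1.0, A_e = A_n). φR_n = 0.75 × 450 × 1568 = 529.2 kN.
Governing: min(349.2, 533.0, 529.2) = 349.2 kN → bolt shear.

349.2 kN (bolt shear governs)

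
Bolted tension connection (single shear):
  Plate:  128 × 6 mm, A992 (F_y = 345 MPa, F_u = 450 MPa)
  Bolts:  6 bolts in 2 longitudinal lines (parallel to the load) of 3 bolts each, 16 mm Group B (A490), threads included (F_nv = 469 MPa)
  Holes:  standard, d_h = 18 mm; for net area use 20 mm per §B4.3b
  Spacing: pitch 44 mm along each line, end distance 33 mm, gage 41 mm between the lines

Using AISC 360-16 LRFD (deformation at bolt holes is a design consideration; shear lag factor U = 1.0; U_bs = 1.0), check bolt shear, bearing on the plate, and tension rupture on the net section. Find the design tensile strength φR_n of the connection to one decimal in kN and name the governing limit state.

Bolt shear: A_b = π(16)²/4 = 201.06 mm². φR_n = 0.75 × 469 × 201.06 × 6 × 1 = 424.3 kN.
Bearing (6 mm plate, F_u = 450 MPa): end bolts L_c = 33 − 18/2 = 24, R_n = min(1.2×24×6×450, 2.4×16×6×450) = 77.76 kN/bolt; interior L_c = 44 − 18 = 26, R_n = 84.24 kN/bolt. φR_n = 0.75 × (2×77.76 + 4×84.24) = 369.4 kN.
Tension rupture (net): A_n = (128 − 2×20)×6 = 528 mm² (U = 1.0, A_e = A_n). φR_n = 0.75 × 450 × 528 = 178.2 kN.
Governing: min(424.3, 369.4, 178.2) = 178.2 kN → net-section rupture.

178.2 kN (net-section rupture governs)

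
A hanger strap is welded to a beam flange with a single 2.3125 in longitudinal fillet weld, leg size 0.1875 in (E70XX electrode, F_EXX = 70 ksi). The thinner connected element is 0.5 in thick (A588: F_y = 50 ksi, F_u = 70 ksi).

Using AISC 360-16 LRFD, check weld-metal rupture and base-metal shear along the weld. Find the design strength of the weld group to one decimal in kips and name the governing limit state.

9.7 kips (weld metal governs)

Weld metal: throat = 0.707×0.1875 = 0.13256 in, L = 2.3125 in. φR_n = 0.75 × 0.6 × 70 × 0.13256 × 2.3125 = 9.7 kips.
Base metal shear (0.5 in plate): yield φR_n = 1.0×0.6×50×0.5×2.3125 = 34.7 kips; rupture φR_n = 0.75×0.6×70×0.5×2.3125 = 36.4 kips; take 34.7 kips (yield).
Governing: min(9.7, 34.7) = 9.7 kips → weld metal.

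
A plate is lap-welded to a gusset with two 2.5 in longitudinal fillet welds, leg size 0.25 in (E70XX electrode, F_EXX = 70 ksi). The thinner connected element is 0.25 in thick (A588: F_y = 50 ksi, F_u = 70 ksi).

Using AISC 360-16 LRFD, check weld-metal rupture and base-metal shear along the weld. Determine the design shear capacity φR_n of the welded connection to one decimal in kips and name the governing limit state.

Weld metal: throat = 0.707×0.25 = 0.17675 in, L = 2×2.5 = 5 in. φR_n = 0.75 × 0.6 × 70 × 0.17675 × 5 = 27.8 kips.
Base metal shear (0.25 in plate): yield φR_n = 1.0×0.6×50×0.25×5 = 37.5 kips; rupture φR_n = 0.75×0.6×70×0.25×5 = 39.4 kips; take 37.5 kips (yield).
Governing: min(27.8, 37.5) = 27.8 kips → weld metal.

27.8 kips (weld metal governs)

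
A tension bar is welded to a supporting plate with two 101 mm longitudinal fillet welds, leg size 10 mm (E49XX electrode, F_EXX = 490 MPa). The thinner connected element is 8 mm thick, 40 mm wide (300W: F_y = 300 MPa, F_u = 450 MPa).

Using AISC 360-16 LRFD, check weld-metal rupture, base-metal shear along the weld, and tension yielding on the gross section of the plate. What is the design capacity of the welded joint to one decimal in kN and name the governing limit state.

86.4 kN (gross-section yield governs)

Weld metal: throat = 0.707×10 = 7.07 mm, L = 2×101 = 202 mm. φR_n = 0.75 × 0.6 × 490 × 7.07 × 202 = 314.9 kN.
Base metal shear (8 mm plate): yield φR_n = 1.0×0.6×300×8×202 = 290.9 kN; rupture φR_n = 0.75×0.6×450×8×202 = 327.2 kN; take 290.9 kN (yield).
Tension yield (gross): A_g = 40×8 = 320 mm². φR_n = 0.90 × 300 × 320 = 86.4 kN.
Governing: min(314.9, 290.9, 86.4) = 86.4 kN → gross-section yield.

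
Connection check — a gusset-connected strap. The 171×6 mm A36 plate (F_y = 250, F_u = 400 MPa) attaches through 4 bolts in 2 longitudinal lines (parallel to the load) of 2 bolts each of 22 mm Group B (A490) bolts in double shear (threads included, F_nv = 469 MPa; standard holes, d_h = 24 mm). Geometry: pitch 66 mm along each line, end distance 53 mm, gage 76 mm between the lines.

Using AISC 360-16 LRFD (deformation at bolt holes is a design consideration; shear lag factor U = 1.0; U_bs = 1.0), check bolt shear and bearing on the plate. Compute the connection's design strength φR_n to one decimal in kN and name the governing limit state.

Bolt shear: A_b = π(22)²/4 = 380.13 mm². φR_n = 0.75 × 469 × 380.13 × 4 × 2 = 1069.7 kN.
Bearing (6 mm plate, F_u = 400 MPa): end bolts L_c = 53 − 24/2 = 41, R_n = min(1.2×41×6×400, 2.4×22×6×400) = 118.08 kN/bolt; interior L_c = 66 − 24 = 42, R_n = 120.96 kN/bolt. φR_n = 0.75 × (2×118.08 + 2×120.96) = 358.6 kN.
Governing: min(1069.7, 358.6) = 358.6 kN → bearing.

358.6 kN (bearing governs)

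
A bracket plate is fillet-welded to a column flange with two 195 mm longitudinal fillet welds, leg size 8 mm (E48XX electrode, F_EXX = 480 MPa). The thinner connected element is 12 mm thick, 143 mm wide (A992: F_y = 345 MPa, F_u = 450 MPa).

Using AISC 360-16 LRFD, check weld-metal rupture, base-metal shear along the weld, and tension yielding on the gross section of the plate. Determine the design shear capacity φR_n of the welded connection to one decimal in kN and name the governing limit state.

Weld metal: throat = 0.707×8 = 5.656 mm, L = 2×195 = 390 mm. φR_n = 0.75 × 0.6 × 480 × 5.656 × 390 = 476.5 kN.
Base metal shear (12 mm plate): yield φR_n = 1.0×0.6×345×12×390 = 968.8 kN; rupture φR_n = 0.75×0.6×450×12×390 = 947.7 kN; take 947.7 kN (rupture).
Tension yield (gross): A_g = 143×12 = 1716 mm². φR_n = 0.90 × 345 × 1716 = 532.8 kN.
Governing: min(476.5, 947.7, 532.8) = 476.5 kN → weld metal.

476.5 kN (weld metal governs)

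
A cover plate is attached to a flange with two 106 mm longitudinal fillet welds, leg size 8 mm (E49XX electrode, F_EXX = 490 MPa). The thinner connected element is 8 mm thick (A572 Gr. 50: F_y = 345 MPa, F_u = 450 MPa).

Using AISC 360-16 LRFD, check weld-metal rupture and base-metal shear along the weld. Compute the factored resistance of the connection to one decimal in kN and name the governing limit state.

Weld metal: throat = 0.707×8 = 5.656 mm, L = 2×106 = 212 mm. φR_n = 0.75 × 0.6 × 490 × 5.656 × 212 = 264.4 kN.
Base metal shear (8 mm plate): yield φR_n = 1.0×0.6×345×8×212 = 351.1 kN; rupture φR_n = 0.75×0.6×450×8×212 = 343.4 kN; take 343.4 kN (rupture).
Governing: min(264.4, 343.4) = 264.4 kN → weld metal.

264.4 kN (weld metal governs)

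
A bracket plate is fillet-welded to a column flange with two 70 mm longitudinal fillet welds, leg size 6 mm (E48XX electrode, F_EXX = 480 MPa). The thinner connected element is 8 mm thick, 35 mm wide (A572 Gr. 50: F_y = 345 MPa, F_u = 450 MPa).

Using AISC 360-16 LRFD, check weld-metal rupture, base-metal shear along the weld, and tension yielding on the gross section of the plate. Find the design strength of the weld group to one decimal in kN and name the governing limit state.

Weld metal: throat = 0.707×6 = 4.242 mm, L = 2×70 = 140 mm. φR_n = 0.75 × 0.6 × 480 × 4.242 × 140 = 128.3 kN.
Base metal shear (8 mm plate): yield φR_n = 1.0×0.6×345×8×140 = 231.8 kN; rupture φR_n = 0.75×0.6×450×8×140 = 226.8 kN; take 226.8 kN (rupture).
Tension yield (gross): A_g = 35×8 = 280 mm². φR_n = 0.90 × 345 × 280 = 86.9 kN.
Governing: min(128.3, 226.8, 86.9) = 86.9 kN → gross-section yield.

86.9 kN (gross-section yield governs)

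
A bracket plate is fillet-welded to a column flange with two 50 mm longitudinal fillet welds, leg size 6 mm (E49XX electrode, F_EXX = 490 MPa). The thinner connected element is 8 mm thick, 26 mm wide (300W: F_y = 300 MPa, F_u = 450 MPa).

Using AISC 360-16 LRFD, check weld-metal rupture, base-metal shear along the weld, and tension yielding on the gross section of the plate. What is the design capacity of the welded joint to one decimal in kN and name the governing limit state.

56.2 kN (gross-section yield governs)

Weld metal: throat = 0.707×6 = 4.242 mm, L = 2×50 = 100 mm. φR_n = 0.75 × 0.6 × 490 × 4.242 × 100 = 93.5 kN.
Base metal shear (8 mm plate): yield φR_n = 1.0×0.6×300×8×100 = 144.0 kN; rupture φR_n = 0.75×0.6×450×8×100 = 162.0 kN; take 144.0 kN (yield).
Tension yield (gross): A_g = 26×8 = 208 mm². φR_n = 0.90 × 300 × 208 = 56.2 kN.
Governing: min(93.5, 144.0, 56.2) = 56.2 kN → gross-section yield.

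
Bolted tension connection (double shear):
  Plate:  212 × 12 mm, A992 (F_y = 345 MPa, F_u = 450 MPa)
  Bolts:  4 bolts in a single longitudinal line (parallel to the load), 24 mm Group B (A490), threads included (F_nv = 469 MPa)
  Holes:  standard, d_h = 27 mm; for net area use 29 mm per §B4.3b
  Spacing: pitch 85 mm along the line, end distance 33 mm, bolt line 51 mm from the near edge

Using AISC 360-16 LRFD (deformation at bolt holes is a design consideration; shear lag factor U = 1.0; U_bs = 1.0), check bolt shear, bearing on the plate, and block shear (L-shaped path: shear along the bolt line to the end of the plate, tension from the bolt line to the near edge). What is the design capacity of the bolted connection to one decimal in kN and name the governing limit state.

Bolt shear: A_b = π(24)²/4 = 452.39 mm². φR_n = 0.75 × 469 × 452.39 × 4 × 2 = 1273.0 kN.
Bearing (12 mm plate, F_u = 450 MPa): end bolts L_c = 33 − 27/2 = 19.5, R_n = min(1.2×19.5×12×450, 2.4×24×12×450) = 126.36 kN/bolt; interior L_c = 85 − 27 = 58, R_n = 311.04 kN/bolt. φR_n = 0.75 × (1×126.36 + 3×311.04) = 794.6 kN.
Block shear: shear path 1×[33+3×85] = 1×288 mm, A_gv = 3456, A_nv = 1×(288 − 3.5×29)×12 = 2238 mm²; tension to near edge: (51 − 0.5×29)×12 = 438 mm². R_n = min(0.6×450×2238, 0.6×345×3456) + 1.0×450×438 = min(604.26, 715.39) + 197.1 = 801.36 kN. φR_n = 0.75 × 801.36 = 601.0 kN.
Governing: min(1273.0, 794.6, 601.0) = 601.0 kN → block shear.

601.0 kN (block shear governs)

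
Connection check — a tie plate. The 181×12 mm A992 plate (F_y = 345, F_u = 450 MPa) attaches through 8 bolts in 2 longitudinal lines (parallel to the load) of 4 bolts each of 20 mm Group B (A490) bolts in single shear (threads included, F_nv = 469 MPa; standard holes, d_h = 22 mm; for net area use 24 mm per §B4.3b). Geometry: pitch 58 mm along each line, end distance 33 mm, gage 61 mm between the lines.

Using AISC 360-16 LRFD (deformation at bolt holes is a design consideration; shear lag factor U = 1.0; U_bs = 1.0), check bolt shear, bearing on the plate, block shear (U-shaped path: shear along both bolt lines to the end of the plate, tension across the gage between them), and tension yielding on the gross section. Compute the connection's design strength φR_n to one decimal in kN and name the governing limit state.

674.4 kN (gross-section yield governs)

Bolt shear: A_b = π(20)²/4 = 314.16 mm². φR_n = 0.75 × 469 × 314.16 × 8 × 1 = 884.0 kN.
Bearing (12 mm plate, F_u = 450 MPa): end bolts L_c = 33 − 22/2 = 22, R_n = min(1.2×22×12×450, 2.4×20×12×450) = 142.56 kN/bolt; interior L_c = 58 − 22 = 36, R_n = 233.28 kN/bolt. φR_n = 0.75 × (2×142.56 + 6×233.28) = 1263.6 kN.
Block shear: shear path 2×[33+3×58] = 2×207 mm, A_gv = 4968, A_nv = 2×(207 − 3.5×24)×12 = 2952 mm²; tension across gage: (61 − 1×24)×12 = 444 mm². R_n = min(0.6×450×2952, 0.6×345×4968) + 1.0×450×444 = min(797.04, 1028.4) + 199.8 = 996.84 kN. φR_n = 0.75 × 996.84 = 747.6 kN.
Tension yield (gross): A_g = 181×12 = 2172 mm². φR_n = 0.90 × 345 × 2172 = 674.4 kN.
Governing: min(884.0, 1263.6, 747.6, 674.4) = 674.4 kN → gross-section yield.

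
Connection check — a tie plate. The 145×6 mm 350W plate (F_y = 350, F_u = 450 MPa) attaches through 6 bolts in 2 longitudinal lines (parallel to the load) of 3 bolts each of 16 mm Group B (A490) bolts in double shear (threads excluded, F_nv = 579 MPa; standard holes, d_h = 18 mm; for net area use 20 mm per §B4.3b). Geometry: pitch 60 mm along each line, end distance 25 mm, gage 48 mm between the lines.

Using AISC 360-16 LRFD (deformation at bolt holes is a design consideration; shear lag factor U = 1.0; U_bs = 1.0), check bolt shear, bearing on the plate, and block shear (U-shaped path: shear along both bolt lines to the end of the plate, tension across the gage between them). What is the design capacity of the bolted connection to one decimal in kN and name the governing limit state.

Bolt shear: A_b = π(16)²/4 = 201.06 mm². φR_n = 0.75 × 579 × 201.06 × 6 × 2 = 1047.7 kN.
Bearing (6 mm plate, F_u = 450 MPa): end bolts L_c = 25 − 18/2 = 16, R_n = min(1.2×16×6×450, 2.4×16×6×450) = 51.84 kN/bolt; interior L_c = 60 − 18 = 42, R_n = 103.68 kN/bolt. φR_n = 0.75 × (2×51.84 + 4×103.68) = 388.8 kN.
Block shear: shear path 2×[25+2×60] = 2×145 mm, A_gv = 1740, A_nv = 2×(145 − 2.5×20)×6 = 1140 mm²; tension across gage: (48 − 1×20)×6 = 168 mm². R_n = min(0.6×450×1140, 0.6×350×1740) + 1.0×450×168 = min(307.8, 365.4) + 75.6 = 383.4 kN. φR_n = 0.75 × 383.4 = 287.6 kN.
Governing: min(1047.7, 388.8, 287.6) = 287.6 kN → block shear.

287.6 kN (block shear governs)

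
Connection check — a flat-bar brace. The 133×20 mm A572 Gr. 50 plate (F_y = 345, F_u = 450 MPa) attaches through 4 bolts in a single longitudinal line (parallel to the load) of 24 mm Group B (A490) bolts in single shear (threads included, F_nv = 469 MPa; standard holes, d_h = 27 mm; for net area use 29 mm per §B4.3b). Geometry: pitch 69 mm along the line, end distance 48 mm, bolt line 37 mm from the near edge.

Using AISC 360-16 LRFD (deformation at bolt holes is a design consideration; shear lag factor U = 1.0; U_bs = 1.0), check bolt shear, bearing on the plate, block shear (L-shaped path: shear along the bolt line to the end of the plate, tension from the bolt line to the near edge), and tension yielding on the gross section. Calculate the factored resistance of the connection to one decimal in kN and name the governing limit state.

636.5 kN (bolt shear governs)

Bolt shear: A_b = π(24)²/4 = 452.39 mm². φR_n = 0.75 × 469 × 452.39 × 4 × 1 = 636.5 kN.
Bearing (20 mm plate, F_u = 450 MPa): end bolts L_c = 48 − 27/2 = 34.5, R_n = min(1.2×34.5×20×450, 2.4×24×20×450) = 372.6 kN/bolt; interior L_c = 69 − 27 = 42, R_n = 453.6 kN/bolt. φR_n = 0.75 × (1×372.6 + 3×453.6) = 1300.1 kN.
Block shear: shear path 1×[48+3×69] = 1×255 mm, A_gv = 5100, A_nv = 1×(255 − 3.5×29)×20 = 3070 mm²; tension to near edge: (37 − 0.5×29)×20 = 450 mm². R_n = min(0.6×450×3070, 0.6×345×5100) + 1.0×450×450 = min(828.9, 1055.7) + 202.5 = 1031.4 kN. φR_n = 0.75 × 1031.4 = 773.6 kN.
Tension yield (gross): A_g = 133×20 = 2660 mm². φR_n = 0.90 × 345 × 2660 = 825.9 kN.
Governing: min(636.5, 1300.1, 773.6, 825.9) = 636.5 kN → bolt shear.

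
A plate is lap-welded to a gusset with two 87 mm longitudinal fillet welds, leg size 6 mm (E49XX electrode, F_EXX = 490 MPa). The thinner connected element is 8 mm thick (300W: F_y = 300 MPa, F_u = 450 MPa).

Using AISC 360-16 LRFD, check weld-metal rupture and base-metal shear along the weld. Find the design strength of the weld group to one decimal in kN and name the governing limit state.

162.8 kN (weld metal governs)

Weld metal: throat = 0.707×6 = 4.242 mm, L = 2×87 = 174 mm. φR_n = 0.75 × 0.6 × 490 × 4.242 × 174 = 162.8 kN.
Base metal shear (8 mm plate): yield φR_n = 1.0×0.6×300×8×174 = 250.6 kN; rupture φR_n = 0.75×0.6×450×8×174 = 281.9 kN; take 250.6 kN (yield).
Governing: min(162.8, 250.6) = 162.8 kN → weld metal.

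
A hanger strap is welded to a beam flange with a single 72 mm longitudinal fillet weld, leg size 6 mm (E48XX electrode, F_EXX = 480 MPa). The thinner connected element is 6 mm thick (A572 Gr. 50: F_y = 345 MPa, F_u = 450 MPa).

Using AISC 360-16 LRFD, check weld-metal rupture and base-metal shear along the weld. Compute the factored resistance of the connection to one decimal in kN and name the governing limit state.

Weld metal: throat = 0.707×6 = 4.242 mm, L = 72 mm. φR_n = 0.75 × 0.6 × 480 × 4.242 × 72 = 66.0 kN.
Base metal shear (6 mm plate): yield φR_n = 1.0×0.6×345×6×72 = 89.4 kN; rupture φR_n = 0.75×0.6×450×6×72 = 87.5 kN; take 87.5 kN (rupture).
Governing: min(66.0, 87.5) = 66.0 kN → weld metal.

66.0 kN (weld metal governs)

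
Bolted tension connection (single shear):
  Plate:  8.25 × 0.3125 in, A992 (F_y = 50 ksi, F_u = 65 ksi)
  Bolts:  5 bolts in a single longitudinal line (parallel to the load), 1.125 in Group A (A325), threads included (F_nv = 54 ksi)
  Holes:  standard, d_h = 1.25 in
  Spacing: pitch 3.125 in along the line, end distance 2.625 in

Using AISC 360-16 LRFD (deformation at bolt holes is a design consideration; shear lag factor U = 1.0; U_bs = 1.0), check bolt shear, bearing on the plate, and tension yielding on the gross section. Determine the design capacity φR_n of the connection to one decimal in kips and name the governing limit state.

Bolt shear: A_b = π(1.125)²/4 = 0.99402 in². φR_n = 0.75 × 54 × 0.99402 × 5 × 1 = 201.3 kips.
Bearing (0.3125 in plate, F_u = 65 ksi): end bolts L_c = 2.625 − 1.25/2 = 2, R_n = min(1.2×2×0.3125×65, 2.4×1.125×0.3125×65) = 48.75 kips/bolt; interior L_c = 3.125 − 1.25 = 1.875, R_n = 45.703 kips/bolt. φR_n = 0.75 × (1×48.75 + 4×45.703) = 173.7 kips.
Tension yield (gross): A_g = 8.25×0.3125 = 2.5781 in². φR_n = 0.90 × 50 × 2.5781 = 116.0 kips.
Governing: min(201.3, 173.7, 116.0) = 116.0 kips → gross-section yield.

116.0 kips (gross-section yield governs)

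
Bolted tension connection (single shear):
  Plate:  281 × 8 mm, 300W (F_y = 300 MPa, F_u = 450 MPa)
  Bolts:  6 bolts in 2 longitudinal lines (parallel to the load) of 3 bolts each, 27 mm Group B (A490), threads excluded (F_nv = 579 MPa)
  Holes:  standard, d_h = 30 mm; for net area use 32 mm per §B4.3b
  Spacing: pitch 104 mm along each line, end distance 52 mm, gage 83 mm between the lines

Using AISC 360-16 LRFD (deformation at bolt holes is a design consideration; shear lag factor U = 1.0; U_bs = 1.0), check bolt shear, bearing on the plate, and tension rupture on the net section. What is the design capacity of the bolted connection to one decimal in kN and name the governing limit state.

585.9 kN (net-section rupture governs)

Bolt shear: A_b = π(27)²/4 = 572.56 mm². φR_n = 0.75 × 579 × 572.56 × 6 × 1 = 1491.8 kN.
Bearing (8 mm plate, F_u = 450 MPa): end bolts L_c = 52 − 30/2 = 37, R_n = min(1.2×37×8×450, 2.4×27×8×450) = 159.84 kN/bolt; interior L_c = 104 − 30 = 74, R_n = 233.28 kN/bolt. φR_n = 0.75 × (2×159.84 + 4×233.28) = 939.6 kN.
Tension rupture (net): A_n = (281 − 2×32)×8 = 1736 mm² (U = 1.0, A_e = A_n). φR_n = 0.75 × 450 × 1736 = 585.9 kN.
Governing: min(1491.8, 939.6, 585.9) = 585.9 kN → net-section rupture.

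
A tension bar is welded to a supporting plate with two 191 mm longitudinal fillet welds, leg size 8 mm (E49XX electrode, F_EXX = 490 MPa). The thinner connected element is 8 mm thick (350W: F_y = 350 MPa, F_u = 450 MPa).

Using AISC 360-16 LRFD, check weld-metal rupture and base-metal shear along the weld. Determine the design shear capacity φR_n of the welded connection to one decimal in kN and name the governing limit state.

476.4 kN (weld metal governs)

Weld metal: throat = 0.707×8 = 5.656 mm, L = 2×191 = 382 mm. φR_n = 0.75 × 0.6 × 490 × 5.656 × 382 = 476.4 kN.
Base metal shear (8 mm plate): yield φR_n = 1.0×0.6×350×8×382 = 641.8 kN; rupture φR_n = 0.75×0.6×450×8×382 = 618.8 kN; take 618.8 kN (rupture).
Governing: min(476.4, 618.8) = 476.4 kN → weld metal.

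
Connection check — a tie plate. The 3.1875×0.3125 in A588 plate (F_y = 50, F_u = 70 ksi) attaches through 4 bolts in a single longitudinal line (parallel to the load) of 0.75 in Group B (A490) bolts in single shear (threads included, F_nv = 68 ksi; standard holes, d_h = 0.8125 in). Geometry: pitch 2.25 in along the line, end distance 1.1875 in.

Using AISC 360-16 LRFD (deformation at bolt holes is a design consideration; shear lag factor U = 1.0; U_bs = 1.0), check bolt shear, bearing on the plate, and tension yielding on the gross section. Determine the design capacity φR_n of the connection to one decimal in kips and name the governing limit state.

Bolt shear: A_b = π(0.75)²/4 = 0.44179 in². φR_n = 0.75 × 68 × 0.44179 × 4 × 1 = 90.1 kips.
Bearing (0.3125 in plate, F_u = 70 ksi): end bolts L_c = 1.1875 − 0.8125/2 = 0.78125, R_n = min(1.2×0.78125×0.3125×70, 2.4×0.75×0.3125×70) = 20.508 kips/bolt; interior L_c = 2.25 − 0.8125 = 1.4375, R_n = 37.734 kips/bolt. φR_n = 0.75 × (1×20.508 + 3×37.734) = 100.3 kips.
Tension yield (gross): A_g = 3.1875×0.3125 = 0.99609 in². φR_n = 0.90 × 50 × 0.99609 = 44.8 kips.
Governing: min(90.1, 100.3, 44.8) = 44.8 kips → gross-section yield.

44.8 kips (gross-section yield governs)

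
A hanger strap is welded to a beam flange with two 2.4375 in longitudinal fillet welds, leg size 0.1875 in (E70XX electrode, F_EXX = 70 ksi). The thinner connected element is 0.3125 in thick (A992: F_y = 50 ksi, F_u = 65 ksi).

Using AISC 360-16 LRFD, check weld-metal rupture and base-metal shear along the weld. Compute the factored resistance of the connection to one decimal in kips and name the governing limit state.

20.4 kips (weld metal governs)

Weld metal: throat = 0.707×0.1875 = 0.13256 in, L = 2×2.4375 = 4.875 in. φR_n = 0.75 × 0.6 × 70 × 0.13256 × 4.875 = 20.4 kips.
Base metal shear (0.3125 in plate): yield φR_n = 1.0×0.6×50×0.3125×4.875 = 45.7 kips; rupture φR_n = 0.75×0.6×65×0.3125×4.875 = 44.6 kips; take 44.6 kips (rupture).
Governing: min(20.4, 44.6) = 20.4 kips → weld metal.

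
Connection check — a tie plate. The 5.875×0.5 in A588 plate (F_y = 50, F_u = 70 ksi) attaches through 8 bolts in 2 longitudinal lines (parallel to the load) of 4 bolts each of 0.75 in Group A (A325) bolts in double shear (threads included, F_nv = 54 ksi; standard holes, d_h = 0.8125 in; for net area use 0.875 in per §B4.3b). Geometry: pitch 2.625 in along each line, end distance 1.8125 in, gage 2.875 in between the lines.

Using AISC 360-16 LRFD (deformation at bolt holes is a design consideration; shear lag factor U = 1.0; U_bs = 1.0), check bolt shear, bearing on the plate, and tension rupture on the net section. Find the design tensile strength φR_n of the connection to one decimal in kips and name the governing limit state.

108.3 kips (net-section rupture governs)

Bolt shear: A_b = π(0.75)²/4 = 0.44179 in². φR_n = 0.75 × 54 × 0.44179 × 8 × 2 = 286.3 kips.
Bearing (0.5 in plate, F_u = 70 ksi): end bolts L_c = 1.8125 − 0.8125/2 = 1.40625, R_n = min(1.2×1.40625×0.5×70, 2.4×0.75×0.5×70) = 59.063 kips/bolt; interior L_c = 2.625 − 0.8125 = 1.8125, R_n = 63 kips/bolt. φR_n = 0.75 × (2×59.063 + 6×63) = 372.1 kips.
Tension rupture (net): A_n = (5.875 − 2×0.875)×0.5 = 2.0625 in² (U = 1.0, A_e = A_n). φR_n = 0.75 × 70 × 2.0625 = 108.3 kips.
Governing: min(286.3, 372.1, 108.3) = 108.3 kips → net-section rupture.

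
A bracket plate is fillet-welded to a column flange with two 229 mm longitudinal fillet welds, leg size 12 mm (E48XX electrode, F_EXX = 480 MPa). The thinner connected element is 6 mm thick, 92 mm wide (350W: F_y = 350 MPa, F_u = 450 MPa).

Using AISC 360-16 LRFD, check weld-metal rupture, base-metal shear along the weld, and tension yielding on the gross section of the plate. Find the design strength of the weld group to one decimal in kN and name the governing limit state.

Weld metal: throat = 0.707×12 = 8.484 mm, L = 2×229 = 458 mm. φR_n = 0.75 × 0.6 × 480 × 8.484 × 458 = 839.3 kN.
Base metal shear (6 mm plate): yield φR_n = 1.0×0.6×350×6×458 = 577.1 kN; rupture φR_n = 0.75×0.6×450×6×458 = 556.5 kN; take 556.5 kN (rupture).
Tension yield (gross): A_g = 92×6 = 552 mm². φR_n = 0.90 × 350 × 552 = 173.9 kN.
Governing: min(839.3, 556.5, 173.9) = 173.9 kN → gross-section yield.

173.9 kN (gross-section yield governs)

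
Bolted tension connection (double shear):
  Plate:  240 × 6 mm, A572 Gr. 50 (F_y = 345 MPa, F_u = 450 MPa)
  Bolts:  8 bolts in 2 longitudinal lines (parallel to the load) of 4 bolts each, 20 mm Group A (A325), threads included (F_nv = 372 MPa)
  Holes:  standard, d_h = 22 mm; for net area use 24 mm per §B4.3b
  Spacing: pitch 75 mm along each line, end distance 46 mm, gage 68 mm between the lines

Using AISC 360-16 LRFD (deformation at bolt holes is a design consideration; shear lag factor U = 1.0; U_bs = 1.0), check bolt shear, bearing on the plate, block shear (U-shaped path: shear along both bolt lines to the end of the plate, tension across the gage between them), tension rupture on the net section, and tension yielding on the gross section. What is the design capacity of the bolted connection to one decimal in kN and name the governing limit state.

388.8 kN (net-section rupture governs)

Bolt shear: A_b = π(20)²/4 = 314.16 mm². φR_n = 0.75 × 372 × 314.16 × 8 × 2 = 1402.4 kN.
Bearing (6 mm plate, F_u = 450 MPa): end bolts L_c = 46 − 22/2 = 35, R_n = min(1.2×35×6×450, 2.4×20×6×450) = 113.4 kN/bolt; interior L_c = 75 − 22 = 53, R_n = 129.6 kN/bolt. φR_n = 0.75 × (2×113.4 + 6×129.6) = 753.3 kN.
Block shear: shear path 2×[46+3×75] = 2×271 mm, A_gv = 3252, A_nv = 2×(271 − 3.5×24)×6 = 2244 mm²; tension across gage: (68 − 1×24)×6 = 264 mm². R_n = min(0.6×450×2244, 0.6×345×3252) + 1.0×450×264 = min(605.88, 673.16) + 118.8 = 724.68 kN. φR_n = 0.75 × 724.68 = 543.5 kN.
Tension rupture (net): A_n = (240 − 2×24)×6 = 1152 mm² (U = 1.0, A_e = A_n). φR_n = 0.75 × 450 × 1152 = 388.8 kN.
Tension yield (gross): A_g = 240×6 = 1440 mm². φR_n = 0.90 × 345 × 1440 = 447.1 kN.
Governing: min(1402.4, 753.3, 543.5, 388.8, 447.1) = 388.8 kN → net-section rupture.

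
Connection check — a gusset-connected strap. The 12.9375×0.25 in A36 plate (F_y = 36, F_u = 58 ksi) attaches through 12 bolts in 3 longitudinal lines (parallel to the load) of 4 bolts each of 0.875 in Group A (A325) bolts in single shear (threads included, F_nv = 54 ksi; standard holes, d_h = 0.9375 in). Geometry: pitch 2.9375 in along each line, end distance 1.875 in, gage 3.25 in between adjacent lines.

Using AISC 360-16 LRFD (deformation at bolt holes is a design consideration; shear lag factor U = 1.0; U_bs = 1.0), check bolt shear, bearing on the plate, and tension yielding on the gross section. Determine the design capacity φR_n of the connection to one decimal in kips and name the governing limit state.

104.8 kips (gross-section yield governs)

Bolt shear: A_b = π(0.875)²/4 = 0.60132 in². φR_n = 0.75 × 54 × 0.60132 × 12 × 1 = 292.2 kips.
Bearing (0.25 in plate, F_u = 58 ksi): end bolts L_c = 1.875 − 0.9375/2 = 1.40625, R_n = min(1.2×1.40625×0.25×58, 2.4×0.875×0.25×58) = 24.469 kips/bolt; interior L_c = 2.9375 − 0.9375 = 2, R_n = 30.45 kips/bolt. φR_n = 0.75 × (3×24.469 + 9×30.45) = 260.6 kips.
Tension yield (gross): A_g = 12.9375×0.25 = 3.2344 in². φR_n = 0.90 × 36 × 3.2344 = 104.8 kips.
Governing: min(292.2, 260.6, 104.8) = 104.8 kips → gross-section yield.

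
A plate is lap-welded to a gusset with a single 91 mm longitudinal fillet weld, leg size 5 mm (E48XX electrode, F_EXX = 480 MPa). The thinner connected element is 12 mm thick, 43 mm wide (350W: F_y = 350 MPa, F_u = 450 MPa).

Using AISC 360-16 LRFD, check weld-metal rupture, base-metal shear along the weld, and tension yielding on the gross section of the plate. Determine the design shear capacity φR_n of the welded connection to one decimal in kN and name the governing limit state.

69.5 kN (weld metal governs)

Weld metal: throat = 0.707×5 = 3.535 mm, L = 91 mm. φR_n = 0.75 × 0.6 × 480 × 3.535 × 91 = 69.5 kN.
Base metal shear (12 mm plate): yield φR_n = 1.0×0.6×350×12×91 = 229.3 kN; rupture φR_n = 0.75×0.6×450×12×91 = 221.1 kN; take 221.1 kN (rupture).
Tension yield (gross): A_g = 43×12 = 516 mm². φR_n = 0.90 × 350 × 516 = 162.5 kN.
Governing: min(69.5, 221.1, 162.5) = 69.5 kN → weld metal.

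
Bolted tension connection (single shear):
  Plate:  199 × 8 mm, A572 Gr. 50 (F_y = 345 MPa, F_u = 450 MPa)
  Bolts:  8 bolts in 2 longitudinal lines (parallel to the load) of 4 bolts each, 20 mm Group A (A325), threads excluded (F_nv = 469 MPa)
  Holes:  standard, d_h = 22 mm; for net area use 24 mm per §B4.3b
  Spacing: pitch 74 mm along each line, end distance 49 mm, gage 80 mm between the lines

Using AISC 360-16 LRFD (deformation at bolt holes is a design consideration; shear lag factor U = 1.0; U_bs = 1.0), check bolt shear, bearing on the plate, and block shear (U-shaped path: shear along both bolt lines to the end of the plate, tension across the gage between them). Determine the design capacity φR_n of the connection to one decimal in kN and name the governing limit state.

Bolt shear: A_b = π(20)²/4 = 314.16 mm². φR_n = 0.75 × 469 × 314.16 × 8 × 1 = 884.0 kN.
Bearing (8 mm plate, F_u = 450 MPa): end bolts L_c = 49 − 22/2 = 38, R_n = min(1.2×38×8×450, 2.4×20×8×450) = 164.16 kN/bolt; interior L_c = 74 − 22 = 52, R_n = 172.8 kN/bolt. φR_n = 0.75 × (2×164.16 + 6×172.8) = 1023.8 kN.
Block shear: shear path 2×[49+3×74] = 2×271 mm, A_gv = 4336, A_nv = 2×(271 − 3.5×24)×8 = 2992 mm²; tension across gage: (80 − 1×24)×8 = 448 mm². R_n = min(0.6×450×2992, 0.6×345×4336) + 1.0×450×448 = min(807.84, 897.55) + 201.6 = 1009.4 kN. φR_n = 0.75 × 1009.4 = 757.1 kN.
Governing: min(884.0, 1023.8, 757.1) = 757.1 kN → block shear.

757.1 kN (block shear governs)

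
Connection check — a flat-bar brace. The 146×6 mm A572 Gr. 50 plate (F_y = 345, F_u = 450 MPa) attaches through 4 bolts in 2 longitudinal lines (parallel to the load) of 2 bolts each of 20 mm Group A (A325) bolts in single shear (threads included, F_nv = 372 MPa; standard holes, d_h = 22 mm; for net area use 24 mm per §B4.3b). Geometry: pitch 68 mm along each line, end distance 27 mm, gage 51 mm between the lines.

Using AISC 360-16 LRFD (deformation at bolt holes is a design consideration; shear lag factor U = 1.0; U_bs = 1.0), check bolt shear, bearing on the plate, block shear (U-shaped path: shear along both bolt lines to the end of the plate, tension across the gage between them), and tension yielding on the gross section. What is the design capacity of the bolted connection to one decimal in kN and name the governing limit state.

Bolt shear: A_b = π(20)²/4 = 314.16 mm². φR_n = 0.75 × 372 × 314.16 × 4 × 1 = 350.6 kN.
Bearing (6 mm plate, F_u = 450 MPa): end bolts L_c = 27 − 22/2 = 16, R_n = min(1.2×16×6×450, 2.4×20×6×450) = 51.84 kN/bolt; interior L_c = 68 − 22 = 46, R_n = 129.6 kN/bolt. φR_n = 0.75 × (2×51.84 + 2×129.6) = 272.2 kN.
Block shear: shear path 2×[27+1×68] = 2×95 mm, A_gv = 1140, A_nv = 2×(95 − 1.5×24)×6 = 708 mm²; tension across gage: (51 − 1×24)×6 = 162 mm². R_n = min(0.6×450×708, 0.6×345×1140) + 1.0×450×162 = min(191.16, 235.98) + 72.9 = 264.06 kN. φR_n = 0.75 × 264.06 = 198.0 kN.
Tension yield (gross): A_g = 146×6 = 876 mm². φR_n = 0.90 × 345 × 876 = 272.0 kN.
Governing: min(350.6, 272.2, 198.0, 272.0) = 198.0 kN → block shear.

198.0 kN (block shear governs)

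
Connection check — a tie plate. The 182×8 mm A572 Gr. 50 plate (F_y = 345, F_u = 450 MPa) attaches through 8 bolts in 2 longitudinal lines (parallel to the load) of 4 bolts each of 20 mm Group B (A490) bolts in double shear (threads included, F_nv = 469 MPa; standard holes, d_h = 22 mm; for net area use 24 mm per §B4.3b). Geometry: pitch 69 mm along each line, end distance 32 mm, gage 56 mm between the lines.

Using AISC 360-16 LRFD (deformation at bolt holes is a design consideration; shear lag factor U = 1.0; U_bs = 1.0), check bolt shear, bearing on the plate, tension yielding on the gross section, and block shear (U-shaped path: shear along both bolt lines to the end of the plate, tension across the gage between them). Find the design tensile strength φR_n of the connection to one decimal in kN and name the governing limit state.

Bolt shear: A_b = π(20)²/4 = 314.16 mm². φR_n = 0.75 × 469 × 314.16 × 8 × 2 = 1768.1 kN.
Bearing (8 mm plate, F_u = 450 MPa): end bolts L_c = 32 − 22/2 = 21, R_n = min(1.2×21×8×450, 2.4×20×8×450) = 90.72 kN/bolt; interior L_c = 69 − 22 = 47, R_n = 172.8 kN/bolt. φR_n = 0.75 × (2×90.72 + 6×172.8) = 913.7 kN.
Tension yield (gross): A_g = 182×8 = 1456 mm². φR_n = 0.90 × 345 × 1456 = 452.1 kN.
Block shear: shear path 2×[32+3×69] = 2×239 mm, A_gv = 3824, A_nv = 2×(239 − 3.5×24)×8 = 2480 mm²; tension across gage: (56 − 1×24)×8 = 256 mm². R_n = min(0.6×450×2480, 0.6×345×3824) + 1.0×450×256 = min(669.6, 791.57) + 115.2 = 784.8 kN. φR_n = 0.75 × 784.8 = 588.6 kN.
Governing: min(1768.1, 913.7, 452.1, 588.6) = 452.1 kN → gross-section yield.

452.1 kN (gross-section yield governs)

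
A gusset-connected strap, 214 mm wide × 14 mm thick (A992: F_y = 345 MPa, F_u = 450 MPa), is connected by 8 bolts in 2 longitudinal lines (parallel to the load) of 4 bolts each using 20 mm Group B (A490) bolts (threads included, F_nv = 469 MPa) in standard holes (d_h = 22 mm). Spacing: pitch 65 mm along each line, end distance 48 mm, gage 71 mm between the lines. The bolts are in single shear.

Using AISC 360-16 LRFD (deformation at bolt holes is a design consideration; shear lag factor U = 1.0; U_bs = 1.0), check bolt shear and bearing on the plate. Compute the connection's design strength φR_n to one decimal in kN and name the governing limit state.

884.0 kN (bolt shear governs)

Bolt shear: A_b = π(20)²/4 = 314.16 mm². φR_n = 0.75 × 469 × 314.16 × 8 × 1 = 884.0 kN.
Bearing (14 mm plate, F_u = 450 MPa): end bolts L_c = 48 − 22/2 = 37, R_n = min(1.2×37×14×450, 2.4×20×14×450) = 279.72 kN/bolt; interior L_c = 65 − 22 = 43, R_n = 302.4 kN/bolt. φR_n = 0.75 × (2×279.72 + 6×302.4) = 1780.4 kN.
Governing: min(884.0, 1780.4) = 884.0 kN → bolt shear.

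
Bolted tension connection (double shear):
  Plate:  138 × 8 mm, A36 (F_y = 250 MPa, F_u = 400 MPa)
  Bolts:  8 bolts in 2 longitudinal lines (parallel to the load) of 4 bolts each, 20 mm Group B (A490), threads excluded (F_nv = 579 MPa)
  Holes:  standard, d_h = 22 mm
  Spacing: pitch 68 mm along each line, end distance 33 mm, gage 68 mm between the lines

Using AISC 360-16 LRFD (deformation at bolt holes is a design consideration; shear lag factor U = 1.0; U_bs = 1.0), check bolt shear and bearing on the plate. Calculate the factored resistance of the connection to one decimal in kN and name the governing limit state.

817.9 kN (bearing governs)

Bolt shear: A_b = π(20)²/4 = 314.16 mm². φR_n = 0.75 × 579 × 314.16 × 8 × 2 = 2182.8 kN.
Bearing (8 mm plate, F_u = 400 MPa): end bolts L_c = 33 − 22/2 = 22, R_n = min(1.2×22×8×400, 2.4×20×8×400) = 84.48 kN/bolt; interior L_c = 68 − 22 = 46, R_n = 153.6 kN/bolt. φR_n = 0.75 × (2×84.48 + 6×153.6) = 817.9 kN.
Governing: min(2182.8, 817.9) = 817.9 kN → bearing.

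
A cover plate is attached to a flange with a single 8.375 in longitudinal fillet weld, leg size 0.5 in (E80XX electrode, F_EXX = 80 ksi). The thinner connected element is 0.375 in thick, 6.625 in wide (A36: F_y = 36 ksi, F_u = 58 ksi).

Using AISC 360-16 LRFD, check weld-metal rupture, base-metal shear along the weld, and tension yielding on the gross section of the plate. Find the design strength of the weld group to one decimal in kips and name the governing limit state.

67.8 kips (base-metal shear governs)

Weld metal: throat = 0.707×0.5 = 0.3535 in, L = 8.375 in. φR_n = 0.75 × 0.6 × 80 × 0.3535 × 8.375 = 106.6 kips.
Base metal shear (0.375 in plate): yield φR_n = 1.0×0.6×36×0.375×8.375 = 67.8 kips; rupture φR_n = 0.75×0.6×58×0.375×8.375 = 82.0 kips; take 67.8 kips (yield).
Tension yield (gross): A_g = 6.625×0.375 = 2.4844 in². φR_n = 0.90 × 36 × 2.4844 = 80.5 kips.
Governing: min(106.6, 67.8, 80.5) = 67.8 kips → base-metal shear.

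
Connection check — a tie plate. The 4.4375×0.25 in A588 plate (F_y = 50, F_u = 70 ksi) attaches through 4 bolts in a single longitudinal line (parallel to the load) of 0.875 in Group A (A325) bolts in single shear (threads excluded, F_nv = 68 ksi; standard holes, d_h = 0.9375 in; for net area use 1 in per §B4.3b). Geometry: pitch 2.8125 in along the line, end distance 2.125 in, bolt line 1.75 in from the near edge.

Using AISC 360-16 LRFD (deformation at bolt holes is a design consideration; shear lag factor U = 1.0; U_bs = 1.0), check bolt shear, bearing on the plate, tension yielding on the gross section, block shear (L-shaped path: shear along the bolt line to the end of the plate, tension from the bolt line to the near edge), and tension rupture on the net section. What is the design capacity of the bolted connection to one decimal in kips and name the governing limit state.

45.1 kips (net-section rupture governs)

Bolt shear: A_b = π(0.875)²/4 = 0.60132 in². φR_n = 0.75 × 68 × 0.60132 × 4 × 1 = 122.7 kips.
Bearing (0.25 in plate, F_u = 70 ksi): end bolts L_c = 2.125 − 0.9375/2 = 1.65625, R_n = min(1.2×1.65625×0.25×70, 2.4×0.875×0.25×70) = 34.781 kips/bolt; interior L_c = 2.8125 − 0.9375 = 1.875, R_n = 36.75 kips/bolt. φR_n = 0.75 × (1×34.781 + 3×36.75) = 108.8 kips.
Tension yield (gross): A_g = 4.4375×0.25 = 1.1094 in². φR_n = 0.90 × 50 × 1.1094 = 49.9 kips.
Block shear: shear path 1×[2.125+3×2.8125] = 1×10.5625 in, A_gv = 2.6406, A_nv = 1×(10.5625 − 3.5×1)×0.25 = 1.7656 in²; tension to near edge: (1.75 − 0.5×1)×0.25 = 0.3125 in². R_n = min(0.6×70×1.7656, 0.6×50×2.6406) + 1.0×70×0.3125 = min(74.155, 79.218) + 21.875 = 96.03 kips. φR_n = 0.75 × 96.03 = 72.0 kips.
Tension rupture (net): A_n = (4.4375 − 1×1)×0.25 = 0.85938 in² (U = 1.0, A_e = A_n). φR_n = 0.75 × 70 × 0.85938 = 45.1 kips.
Governing: min(122.7, 108.8, 49.9, 72.0, 45.1) = 45.1 kips → net-section rupture.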